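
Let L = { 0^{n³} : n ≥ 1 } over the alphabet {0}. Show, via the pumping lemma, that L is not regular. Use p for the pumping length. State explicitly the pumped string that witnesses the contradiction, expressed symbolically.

Suppose for contradiction that L is regular, and let p be the pumping length.
Take w = 0^{p³} ∈ L with |w| = p³ ≥ p.
By the pumping lemma, w = xyz with |xy| ≤ p and y is nonempty.
Then y = 0^k for some k with 1 ≤ k ≤ p.
Pump with i = 2: xy^2z = 0^{p³+k}. Since 1 ≤ k ≤ p, p³ < p³+k ≤ p³+p < p³+3p²+3p+1 = (p+1)³, so p³+k is not a perfect cube. So xy^2z ∉ L.
This is a contradiction; hence L is not regular.

0^{p³+k}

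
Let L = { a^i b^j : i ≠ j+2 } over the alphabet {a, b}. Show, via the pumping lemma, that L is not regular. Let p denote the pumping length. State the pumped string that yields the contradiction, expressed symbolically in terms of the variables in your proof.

Assume L is regular; let p be its pumping constant.
Choose w = a^p b^{p+p!-2}. Since p ≠ (p+p!-2)+2 = p+p!, w ∈ L; and |w| ≥ p.
By the pumping lemma, w = xyz with |xy| ≤ p and |y| > 0.
The first p characters of w are a's, so xy (and hence y) consists only of a's. Write y = a^k, 1 ≤ k ≤ p.
Since 1 ≤ k ≤ p, k divides p!; set t = 1 + p!/k. Then xy^t z has p + (p!/k)·k = p + p! copies of a. Now the a-count is p+p! and (b-count)+2 = (p+p!-2)+2 = p+p!, so i ≠ j+2 fails. So xy^t z = a^{p+p!} b^{p+p!-2} ∉ L.
This contradicts the pumping lemma, so L is not regular.

a^{p+p!} b^{p+p!-2}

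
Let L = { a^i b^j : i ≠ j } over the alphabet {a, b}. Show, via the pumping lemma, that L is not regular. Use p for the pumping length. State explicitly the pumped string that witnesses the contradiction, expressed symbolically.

Assume L is regular. Let p be the pumping length given by the pumping lemma.
Choose w = a^p b^{p+p!}. Since p ≠ p+p!, w ∈ L; and |w| ≥ p.
The pumping lemma gives a decomposition w = xyz where |xy| ≤ p and y is nonempty.
The first p characters of w are a's, so xy (and hence y) consists only of a's. Write y = a^k, 1 ≤ k ≤ p.
Since 1 ≤ k ≤ p, k divides p!; set t = 1 + p!/k. Then xy^t z has p + (p!/k)·k = p + p! copies of a. Now the a-count equals the b-count, so i ≠ j fails. So xy^t z = a^{p+p!} b^{p+p!} ∉ L.
Contradiction. Therefore L is not regular.

a^{p+p!} b^{p+p!}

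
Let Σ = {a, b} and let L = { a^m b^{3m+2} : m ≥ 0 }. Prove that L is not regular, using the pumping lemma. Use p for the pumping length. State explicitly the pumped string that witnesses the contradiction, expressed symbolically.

a^{p+k} b^{3p+2}

Assume L is regular; let p be its pumping constant.
Take w = a^p b^{3p+2}. Then w ∈ L and |w| = 4p+2 ≥ p.
By the pumping lemma, w = xyz with |xy| ≤ p and |y| ≥ 1.
The first p characters of w are a's, so xy (and hence y) consists only of a's. Write y = a^k, 1 ≤ k ≤ p.
Pump with i = 2: xy^2z = a^{p+k} b^{3p+2}. For this to lie in L we would need 3p+2 = 3(p+k)+2, which forces k = 0. But k ≥ 1, so xy^2z ∉ L.
This contradicts the pumping lemma, so L is not regular.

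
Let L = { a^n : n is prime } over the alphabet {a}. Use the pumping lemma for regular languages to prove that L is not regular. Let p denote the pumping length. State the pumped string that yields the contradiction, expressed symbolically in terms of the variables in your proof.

Assume L is regular; let p be its pumping constant.
Let q be a prime with q ≥ p+2 (infinitely many primes exist), and take w = a^q ∈ L with |w| = q ≥ p.
The pumping lemma gives a decomposition w = xyz where |xy| ≤ p and |y| > 0.
Then y = a^k for some k with 1 ≤ k ≤ p.
Since 1 ≤ k ≤ p, |xz| = q-k. Pump with i = q+1: |xy^{q+1}z| = (q-k)+(q+1)k = q+qk = q(1+k), which is composite (both factors ≥ 2). So xy^{q+1}z = a^{q(1+k)} ∉ L.
This is a contradiction; hence L is not regular.

a^{q(1+k)}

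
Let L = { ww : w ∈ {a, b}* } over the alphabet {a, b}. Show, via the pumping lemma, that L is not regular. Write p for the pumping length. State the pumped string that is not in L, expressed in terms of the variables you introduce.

Toward a contradiction, assume L is regular with pumping length p.
Take w = a^p b^p a^p b^p = uu where u = a^pb^p; then w ∈ L and |w| = 4p ≥ p.
By the pumping lemma, w = xyz with |xy| ≤ p and |y| ≥ 1.
Because |xy| ≤ p and w begins with p copies of a, we have y = a^k with 1 ≤ k ≤ p.
Pump with i = 2: xy^2z = a^{p+k} b^p a^p b^p, of length 4p+k. Suppose this equals vv. The string starts with a and ends with b, so v does too; thus the boundary between the two copies of v is a b→a transition. There is exactly one such transition, at position 2p+k, so |v| = 2p+k and |vv| = 4p+2k ≠ 4p+k since k ≥ 1. So xy^2z ∉ L.
This is a contradiction; hence L is not regular.

a^{p+k} b^p a^p b^p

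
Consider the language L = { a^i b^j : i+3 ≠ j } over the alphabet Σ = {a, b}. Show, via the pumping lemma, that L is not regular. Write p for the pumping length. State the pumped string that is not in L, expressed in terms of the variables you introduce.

Toward a contradiction, assume L is regular with pumping length p.
Choose w = a^p b^{p+p!+3}. Since p ≠ (p+p!+3)-3 = p+p!, w ∈ L; and |w| ≥ p.
Write w = xyz as guaranteed by the lemma, with |xy| ≤ p and |y| > 0.
Because |xy| ≤ p and w begins with p copies of a, we have y = a^k with 1 ≤ k ≤ p.
Since 1 ≤ k ≤ p, k divides p!; set t = 1 + p!/k. Then xy^t z has p + (p!/k)·k = p + p! copies of a. Now the a-count is p+p! and (b-count)-3 = (p+p!+3)-3 = p+p!, so i+3 ≠ j fails. So xy^t z = a^{p+p!} b^{p+p!+3} ∉ L.
This contradicts the pumping lemma, so L is not regular.

a^{p+p!} b^{p+p!+3}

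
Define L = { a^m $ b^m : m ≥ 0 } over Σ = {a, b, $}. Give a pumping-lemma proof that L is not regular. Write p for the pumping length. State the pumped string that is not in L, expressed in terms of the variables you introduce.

Toward a contradiction, assume L is regular with pumping length p.
Take w = a^p $ b^p ∈ L with |w| = 2p+1 ≥ p.
The pumping lemma gives a decomposition w = xyz where |xy| ≤ p and |y| ≥ 1.
Because |xy| ≤ p and w begins with p copies of a, we have y = a^k with 1 ≤ k ≤ p.
Pump with i = 2: xy^2z = a^{p+k} $ b^p, which would require p+k = p. But k ≥ 1, so xy^2z ∉ L.
Contradiction. Therefore L is not regular.

a^{p+k} $ b^p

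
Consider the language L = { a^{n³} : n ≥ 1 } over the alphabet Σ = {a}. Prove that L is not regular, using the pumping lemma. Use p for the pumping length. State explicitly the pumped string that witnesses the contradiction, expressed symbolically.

Assume L is regular; let p be its pumping constant.
Take w = a^{p³} ∈ L with |w| = p³ ≥ p.
By the pumping lemma, w = xyz with |xy| ≤ p and |y| ≥ 1.
Then y = a^k for some k with 1 ≤ k ≤ p.
Pump with i = 2: xy^2z = a^{p³+k}. Since 1 ≤ k ≤ p, p³ < p³+k ≤ p³+p < p³+3p²+3p+1 = (p+1)³, so p³+k is not a perfect cube. So xy^2z ∉ L.
This is a contradiction; hence L is not regular.

a^{p³+k}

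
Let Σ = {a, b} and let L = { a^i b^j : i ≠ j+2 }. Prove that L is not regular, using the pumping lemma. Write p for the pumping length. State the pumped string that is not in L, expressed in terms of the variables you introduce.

Assume L is regular; let p be its pumping constant.
Choose w = a^p b^{p+p!-2}. Since p ≠ (p+p!-2)+2 = p+p!, w ∈ L; and |w| ≥ p.
The pumping lemma gives a decomposition w = xyz where |xy| ≤ p and |y| ≥ 1.
The first p characters of w are a's, so xy (and hence y) consists only of a's. Write y = a^k, 1 ≤ k ≤ p.
Since 1 ≤ k ≤ p, k divides p!; set t = 1 + p!/k. Then xy^t z has p + (p!/k)·k = p + p! copies of a. Now the a-count is p+p! and (b-count)+2 = (p+p!-2)+2 = p+p!, so i ≠ j+2 fails. So xy^t z = a^{p+p!} b^{p+p!-2} ∉ L.
Contradiction. Therefore L is not regular.

a^{p+p!} b^{p+p!-2}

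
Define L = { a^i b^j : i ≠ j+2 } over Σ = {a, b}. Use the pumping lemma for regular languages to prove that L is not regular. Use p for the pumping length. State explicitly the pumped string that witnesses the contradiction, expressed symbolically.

a^{p+p!} b^{p+p!-2}

Assume L is regular; let p be its pumping constant.
Choose w = a^p b^{p+p!-2}. Since p ≠ (p+p!-2)+2 = p+p!, w ∈ L; and |w| ≥ p.
The pumping lemma gives a decomposition w = xyz where |xy| ≤ p and |y| > 0.
Because |xy| ≤ p and w begins with p copies of a, we have y = a^k with 1 ≤ k ≤ p.
Since 1 ≤ k ≤ p, k divides p!; set t = 1 + p!/k. Then xy^t z has p + (p!/k)·k = p + p! copies of a. Now the a-count is p+p! and (b-count)+2 = (p+p!-2)+2 = p+p!, so i ≠ j+2 fails. So xy^t z = a^{p+p!} b^{p+p!-2} ∉ L.
Contradiction. Therefore L is not regular.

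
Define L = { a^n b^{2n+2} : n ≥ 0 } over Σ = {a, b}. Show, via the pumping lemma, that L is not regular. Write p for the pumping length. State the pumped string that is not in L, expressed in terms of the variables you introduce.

a^{p+k} b^{2p+2}

Suppose for contradiction that L is regular, and let p be the pumping length.
Take w = a^p b^{2p+2}. Then w ∈ L and |w| = 3p+2 ≥ p.
The pumping lemma gives a decomposition w = xyz where |xy| ≤ p and |y| > 0.
Because |xy| ≤ p and w begins with p copies of a, we have y = a^k with 1 ≤ k ≤ p.
Pump with i = 2: xy^2z = a^{p+k} b^{2p+2}. For this to lie in L we would need 2p+2 = 2(p+k)+2, which forces k = 0. But k ≥ 1, so xy^2z ∉ L.
This contradicts the pumping lemma, so L is not regular.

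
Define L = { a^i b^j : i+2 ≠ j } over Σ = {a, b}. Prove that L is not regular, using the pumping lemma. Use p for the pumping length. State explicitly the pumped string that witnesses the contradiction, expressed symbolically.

Suppose for contradiction that L is regular, and let p be the pumping length.
Choose w = a^p b^{p+p!+2}. Since p ≠ (p+p!+2)-2 = p+p!, w ∈ L; and |w| ≥ p.
The pumping lemma gives a decomposition w = xyz where |xy| ≤ p and y is nonempty.
Since the first p symbols of w are all a's and |xy| ≤ p, y lies entirely in the leading a-block: y = a^k for some k with 1 ≤ k ≤ p.
Since 1 ≤ k ≤ p, k divides p!; set t = 1 + p!/k. Then xy^t z has p + (p!/k)·k = p + p! copies of a. Now the a-count is p+p! and (b-count)-2 = (p+p!+2)-2 = p+p!, so i+2 ≠ j fails. So xy^t z = a^{p+p!} b^{p+p!+2} ∉ L.
This contradicts the pumping lemma, so L is not regular.

a^{p+p!} b^{p+p!+2}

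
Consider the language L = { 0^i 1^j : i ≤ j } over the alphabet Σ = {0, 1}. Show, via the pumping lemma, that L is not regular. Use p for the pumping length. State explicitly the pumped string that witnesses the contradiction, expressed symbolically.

Toward a contradiction, assume L is regular with pumping length p.
Choose w = 0^p 1^p ∈ L, with |w| = 2p ≥ p.
Write w = xyz as guaranteed by the lemma, with |xy| ≤ p and |y| > 0.
Since the first p symbols of w are all 0's and |xy| ≤ p, y lies entirely in the leading 0-block: y = 0^k for some k with 1 ≤ k ≤ p.
Consider xy^2z = 0^{p+k} 1^p. Since k ≥ 1, the 0-count p+k exceeds the 1-count p, so i ≤ j fails; thus xy^2z ∉ L.
This contradicts the pumping lemma, so L is not regular.

0^{p+k} 1^p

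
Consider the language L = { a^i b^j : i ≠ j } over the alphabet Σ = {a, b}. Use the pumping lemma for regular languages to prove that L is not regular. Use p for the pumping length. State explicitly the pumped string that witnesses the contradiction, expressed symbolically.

a^{p+p!} b^{p+p!}

Toward a contradiction, assume L is regular with pumping length p.
Choose w = a^p b^{p+p!}. Since p ≠ p+p!, w ∈ L; and |w| ≥ p.
By the pumping lemma, w = xyz with |xy| ≤ p and |y| > 0.
Since the first p symbols of w are all a's and |xy| ≤ p, y lies entirely in the leading a-block: y = a^k for some k with 1 ≤ k ≤ p.
Since 1 ≤ k ≤ p, k divides p!; set t = 1 + p!/k. Then xy^t z has p + (p!/k)·k = p + p! copies of a. Now the a-count equals the b-count, so i ≠ j fails. So xy^t z = a^{p+p!} b^{p+p!} ∉ L.
This is a contradiction; hence L is not regular.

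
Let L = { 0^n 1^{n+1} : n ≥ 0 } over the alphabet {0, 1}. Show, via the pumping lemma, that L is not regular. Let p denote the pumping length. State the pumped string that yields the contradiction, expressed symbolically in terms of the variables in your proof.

Toward a contradiction, assume L is regular with pumping length p.
Let w = 0^p 1^{p+1} ∈ L; note |w| = 2p+1 ≥ p.
Write w = xyz as guaranteed by the lemma, with |xy| ≤ p and |y| > 0.
Because |xy| ≤ p and w begins with p copies of 0, we have y = 0^k with 1 ≤ k ≤ p.
Pump with i = 2: xy^2z = 0^{p+k} 1^{p+1}. For this to lie in L we would need p+1 = (p+k)+1, which forces k = 0. But k ≥ 1, so xy^2z ∉ L.
This is a contradiction; hence L is not regular.

0^{p+k} 1^{p+1}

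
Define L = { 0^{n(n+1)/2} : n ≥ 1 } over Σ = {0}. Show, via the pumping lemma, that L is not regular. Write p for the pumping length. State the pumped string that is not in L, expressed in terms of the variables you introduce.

0^{p(p+1)/2+k}

Toward a contradiction, assume L is regular with pumping length p.
Take w = 0^{p(p+1)/2} ∈ L with |w| = p(p+1)/2 ≥ p.
Write w = xyz as guaranteed by the lemma, with |xy| ≤ p and y is nonempty.
Then y = 0^k for some k with 1 ≤ k ≤ p.
Pump with i = 2: xy^2z = 0^{p(p+1)/2+k}. Since 1 ≤ k ≤ p, p(p+1)/2 < p(p+1)/2+k ≤ p(p+1)/2+p < (p+1)(p+2)/2, so p(p+1)/2+k is strictly between consecutive triangular numbers. So xy^2z ∉ L.
Contradiction. Therefore L is not regular.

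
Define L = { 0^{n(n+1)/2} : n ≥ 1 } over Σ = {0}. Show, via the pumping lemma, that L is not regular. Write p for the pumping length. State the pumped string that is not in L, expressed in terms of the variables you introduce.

Assume L is regular; let p be its pumping constant.
Take w = 0^{p(p+1)/2} ∈ L with |w| = p(p+1)/2 ≥ p.
By the pumping lemma, w = xyz with |xy| ≤ p and |y| ≥ 1.
Then y = 0^k for some k with 1 ≤ k ≤ p.
Pump with i = 2: xy^2z = 0^{p(p+1)/2+k}. Since 1 ≤ k ≤ p, p(p+1)/2 < p(p+1)/2+k ≤ p(p+1)/2+p < (p+1)(p+2)/2, so p(p+1)/2+k is strictly between consecutive triangular numbers. So xy^2z ∉ L.
This contradicts the pumping lemma, so L is not regular.

0^{p(p+1)/2+k}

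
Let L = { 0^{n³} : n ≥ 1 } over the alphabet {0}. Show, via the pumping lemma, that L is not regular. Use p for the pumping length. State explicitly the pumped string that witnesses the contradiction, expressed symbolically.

Assume L is regular. Let p be the pumping length given by the pumping lemma.
Take w = 0^{p³} ∈ L with |w| = p³ ≥ p.
The pumping lemma gives a decomposition w = xyz where |xy| ≤ p and y is nonempty.
Then y = 0^k for some k with 1 ≤ k ≤ p.
Pump with i = 2: xy^2z = 0^{p³+k}. Since 1 ≤ k ≤ p, p³ < p³+k ≤ p³+p < p³+3p²+3p+1 = (p+1)³, so p³+k is not a perfect cube. So xy^2z ∉ L.
This is a contradiction; hence L is not regular.

0^{p³+k}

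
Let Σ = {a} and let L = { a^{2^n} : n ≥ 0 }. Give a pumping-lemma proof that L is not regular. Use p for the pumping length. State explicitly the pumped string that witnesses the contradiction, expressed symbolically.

a^{2^p+k}

Assume L is regular. Let p be the pumping length given by the pumping lemma.
Take w = a^{2^p} ∈ L with |w| = 2^p ≥ p.
Write w = xyz as guaranteed by the lemma, with |xy| ≤ p and |y| > 0.
Then y = a^k for some k with 1 ≤ k ≤ p.
Pump with i = 2: xy^2z = a^{2^p+k}. Since 1 ≤ k ≤ p < 2^p, we have 2^p < 2^p+k < 2^{p+1}, so 2^p+k is not a power of 2. So xy^2z ∉ L.
This contradicts the pumping lemma, so L is not regular.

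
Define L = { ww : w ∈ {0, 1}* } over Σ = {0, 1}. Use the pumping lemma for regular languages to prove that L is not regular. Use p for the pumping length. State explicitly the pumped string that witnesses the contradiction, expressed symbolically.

Assume L is regular; let p be its pumping constant.
Take w = 0^p 1^p 0^p 1^p = uu where u = 0^p1^p; then w ∈ L and |w| = 4p ≥ p.
The pumping lemma gives a decomposition w = xyz where |xy| ≤ p and y is nonempty.
Since the first p symbols of w are all 0's and |xy| ≤ p, y lies entirely in the leading 0-block: y = 0^k for some k with 1 ≤ k ≤ p.
Pump with i = 2: xy^2z = 0^{p+k} 1^p 0^p 1^p, of length 4p+k. Suppose this equals vv. The string starts with 0 and ends with 1, so v does too; thus the boundary between the two copies of v is a 1→0 transition. There is exactly one such transition, at position 2p+k, so |v| = 2p+k and |vv| = 4p+2k ≠ 4p+k since k ≥ 1. So xy^2z ∉ L.
This is a contradiction; hence L is not regular.

0^{p+k} 1^p 0^p 1^p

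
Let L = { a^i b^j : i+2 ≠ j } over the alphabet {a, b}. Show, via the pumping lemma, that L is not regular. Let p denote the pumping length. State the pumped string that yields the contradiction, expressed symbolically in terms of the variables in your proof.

a^{p+p!} b^{p+p!+2}

Toward a contradiction, assume L is regular with pumping length p.
Choose w = a^p b^{p+p!+2}. Since p ≠ (p+p!+2)-2 = p+p!, w ∈ L; and |w| ≥ p.
By the pumping lemma, w = xyz with |xy| ≤ p and |y| > 0.
The first p characters of w are a's, so xy (and hence y) consists only of a's. Write y = a^k, 1 ≤ k ≤ p.
Since 1 ≤ k ≤ p, k divides p!; set t = 1 + p!/k. Then xy^t z has p + (p!/k)·k = p + p! copies of a. Now the a-count is p+p! and (b-count)-2 = (p+p!+2)-2 = p+p!, so i+2 ≠ j fails. So xy^t z = a^{p+p!} b^{p+p!+2} ∉ L.
This is a contradiction; hence L is not regular.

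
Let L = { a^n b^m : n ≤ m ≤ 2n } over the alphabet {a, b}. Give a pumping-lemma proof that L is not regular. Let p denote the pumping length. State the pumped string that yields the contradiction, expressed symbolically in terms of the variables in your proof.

Suppose for contradiction that L is regular, and let p be the pumping length.
Take w = a^p b^p ∈ L (since p ≤ p ≤ 2p), with |w| = 2p ≥ p.
The pumping lemma gives a decomposition w = xyz where |xy| ≤ p and |y| ≥ 1.
The first p characters of w are a's, so xy (and hence y) consists only of a's. Write y = a^k, 1 ≤ k ≤ p.
Pump with i = 2: xy^2z = a^{p+k} b^p. Now n = p+k > p = m, so the condition n ≤ m fails. Thus xy^2z ∉ L.
This is a contradiction; hence L is not regular.

a^{p+k} b^p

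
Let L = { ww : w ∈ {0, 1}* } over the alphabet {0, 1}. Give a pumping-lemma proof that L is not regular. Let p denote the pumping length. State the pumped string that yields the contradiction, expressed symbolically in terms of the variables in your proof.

0^{p+k} 1^p 0^p 1^p

Toward a contradiction, assume L is regular with pumping length p.
Take w = 0^p 1^p 0^p 1^p = uu where u = 0^p1^p; then w ∈ L and |w| = 4p ≥ p.
The pumping lemma gives a decomposition w = xyz where |xy| ≤ p and y is nonempty.
Because |xy| ≤ p and w begins with p copies of 0, we have y = 0^k with 1 ≤ k ≤ p.
Pump with i = 2: xy^2z = 0^{p+k} 1^p 0^p 1^p, of length 4p+k. Suppose this equals vv. The string starts with 0 and ends with 1, so v does too; thus the boundary between the two copies of v is a 1→0 transition. There is exactly one such transition, at position 2p+k, so |v| = 2p+k and |vv| = 4p+2k ≠ 4p+k since k ≥ 1. So xy^2z ∉ L.
Contradiction. Therefore L is not regular.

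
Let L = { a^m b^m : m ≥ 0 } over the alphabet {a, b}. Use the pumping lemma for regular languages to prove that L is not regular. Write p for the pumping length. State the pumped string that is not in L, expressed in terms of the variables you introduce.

a^{p+k} b^p

Suppose for contradiction that L is regular, and let p be the pumping length.
Take w = a^p b^p. Then w ∈ L and |w| = 2p ≥ p.
Write w = xyz as guaranteed by the lemma, with |xy| ≤ p and |y| ≥ 1.
Because |xy| ≤ p and w begins with p copies of a, we have y = a^k with 1 ≤ k ≤ p.
Pump with i = 2: xy^2z = a^{p+k} b^p. For this to lie in L we would need p = p+k, which forces k = 0. But k ≥ 1, so xy^2z ∉ L.
This is a contradiction; hence L is not regular.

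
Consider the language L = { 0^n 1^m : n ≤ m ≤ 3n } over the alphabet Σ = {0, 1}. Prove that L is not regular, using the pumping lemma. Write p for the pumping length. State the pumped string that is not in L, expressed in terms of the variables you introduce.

Assume L is regular. Let p be the pumping length given by the pumping lemma.
Take w = 0^p 1^p ∈ L (since p ≤ p ≤ 3p), with |w| = 2p ≥ p.
By the pumping lemma, w = xyz with |xy| ≤ p and |y| > 0.
Because |xy| ≤ p and w begins with p copies of 0, we have y = 0^k with 1 ≤ k ≤ p.
Pump with i = 2: xy^2z = 0^{p+k} 1^p. Now n = p+k > p = m, so the condition n ≤ m fails. Thus xy^2z ∉ L.
Contradiction. Therefore L is not regular.

0^{p+k} 1^p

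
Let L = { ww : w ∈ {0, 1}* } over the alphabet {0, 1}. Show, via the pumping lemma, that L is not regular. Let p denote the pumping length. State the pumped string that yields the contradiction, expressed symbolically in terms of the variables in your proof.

0^{p+k} 1^p 0^p 1^p

Toward a contradiction, assume L is regular with pumping length p.
Take w = 0^p 1^p 0^p 1^p = uu where u = 0^p1^p; then w ∈ L and |w| = 4p ≥ p.
By the pumping lemma, w = xyz with |xy| ≤ p and |y| ≥ 1.
Since the first p symbols of w are all 0's and |xy| ≤ p, y lies entirely in the leading 0-block: y = 0^k for some k with 1 ≤ k ≤ p.
Pump with i = 2: xy^2z = 0^{p+k} 1^p 0^p 1^p, of length 4p+k. Suppose this equals vv. The string starts with 0 and ends with 1, so v does too; thus the boundary between the two copies of v is a 1→0 transition. There is exactly one such transition, at position 2p+k, so |v| = 2p+k and |vv| = 4p+2k ≠ 4p+k since k ≥ 1. So xy^2z ∉ L.
This contradicts the pumping lemma, so L is not regular.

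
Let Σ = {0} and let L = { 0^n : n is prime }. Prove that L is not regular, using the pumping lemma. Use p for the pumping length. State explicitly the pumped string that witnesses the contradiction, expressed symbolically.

0^{q(1+k)}

Toward a contradiction, assume L is regular with pumping length p.
Let q be a prime with q ≥ p+2 (infinitely many primes exist), and take w = 0^q ∈ L with |w| = q ≥ p.
Write w = xyz as guaranteed by the lemma, with |xy| ≤ p and |y| ≥ 1.
Then y = 0^k for some k with 1 ≤ k ≤ p.
Since 1 ≤ k ≤ p, |xz| = q-k. Pump with i = q+1: |xy^{q+1}z| = (q-k)+(q+1)k = q+qk = q(1+k), which is composite (both factors ≥ 2). So xy^{q+1}z = 0^{q(1+k)} ∉ L.
Contradiction. Therefore L is not regular.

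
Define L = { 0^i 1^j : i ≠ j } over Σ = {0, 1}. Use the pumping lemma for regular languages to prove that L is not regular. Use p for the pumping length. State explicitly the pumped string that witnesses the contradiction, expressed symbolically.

0^{p+p!} 1^{p+p!}

Suppose for contradiction that L is regular, and let p be the pumping length.
Choose w = 0^p 1^{p+p!}. Since p ≠ p+p!, w ∈ L; and |w| ≥ p.
The pumping lemma gives a decomposition w = xyz where |xy| ≤ p and |y| > 0.
The first p characters of w are 0's, so xy (and hence y) consists only of 0's. Write y = 0^k, 1 ≤ k ≤ p.
Since 1 ≤ k ≤ p, k divides p!; set t = 1 + p!/k. Then xy^t z has p + (p!/k)·k = p + p! copies of 0. Now the 0-count equals the 1-count, so i ≠ j fails. So xy^t z = 0^{p+p!} 1^{p+p!} ∉ L.
This contradicts the pumping lemma, so L is not regular.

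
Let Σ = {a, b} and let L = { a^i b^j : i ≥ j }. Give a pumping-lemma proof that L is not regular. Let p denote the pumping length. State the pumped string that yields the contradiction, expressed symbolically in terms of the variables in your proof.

a^{p-k} b^p

Suppose for contradiction that L is regular, and let p be the pumping length.
Choose w = a^p b^p ∈ L, with |w| = 2p ≥ p.
Write w = xyz as guaranteed by the lemma, with |xy| ≤ p and |y| > 0.
The first p characters of w are a's, so xy (and hence y) consists only of a's. Write y = a^k, 1 ≤ k ≤ p.
Consider xy^0z = xz = a^{p-k} b^p. Since k ≥ 1, the a-count p-k is less than p, so i ≥ j fails; thus xz ∉ L.
This is a contradiction; hence L is not regular.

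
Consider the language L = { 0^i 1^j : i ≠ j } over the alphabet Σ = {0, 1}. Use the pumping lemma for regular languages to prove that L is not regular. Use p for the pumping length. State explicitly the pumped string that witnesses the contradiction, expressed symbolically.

0^{p+p!} 1^{p+p!}

Toward a contradiction, assume L is regular with pumping length p.
Choose w = 0^p 1^{p+p!}. Since p ≠ p+p!, w ∈ L; and |w| ≥ p.
The pumping lemma gives a decomposition w = xyz where |xy| ≤ p and |y| ≥ 1.
The first p characters of w are 0's, so xy (and hence y) consists only of 0's. Write y = 0^k, 1 ≤ k ≤ p.
Since 1 ≤ k ≤ p, k divides p!; set t = 1 + p!/k. Then xy^t z has p + (p!/k)·k = p + p! copies of 0. Now the 0-count equals the 1-count, so i ≠ j fails. So xy^t z = 0^{p+p!} 1^{p+p!} ∉ L.
This contradicts the pumping lemma, so L is not regular.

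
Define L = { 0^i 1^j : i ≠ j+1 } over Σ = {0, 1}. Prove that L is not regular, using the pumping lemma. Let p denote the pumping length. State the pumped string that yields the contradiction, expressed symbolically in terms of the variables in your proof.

0^{p+p!} 1^{p+p!-1}

Assume L is regular; let p be its pumping constant.
Choose w = 0^p 1^{p+p!-1}. Since p ≠ (p+p!-1)+1 = p+p!, w ∈ L; and |w| ≥ p.
By the pumping lemma, w = xyz with |xy| ≤ p and y is nonempty.
The first p characters of w are 0's, so xy (and hence y) consists only of 0's. Write y = 0^k, 1 ≤ k ≤ p.
Since 1 ≤ k ≤ p, k divides p!; set t = 1 + p!/k. Then xy^t z has p + (p!/k)·k = p + p! copies of 0. Now the 0-count is p+p! and (1-count)+1 = (p+p!-1)+1 = p+p!, so i ≠ j+1 fails. So xy^t z = 0^{p+p!} 1^{p+p!-1} ∉ L.
This contradicts the pumping lemma, so L is not regular.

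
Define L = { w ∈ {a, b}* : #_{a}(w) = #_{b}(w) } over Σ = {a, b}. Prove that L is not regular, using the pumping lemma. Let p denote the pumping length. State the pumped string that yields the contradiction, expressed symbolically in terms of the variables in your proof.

a^{p+k} b^p

Assume L is regular; let p be its pumping constant.
Choose w = a^p b^p ∈ L with |w| = 2p ≥ p.
The pumping lemma gives a decomposition w = xyz where |xy| ≤ p and |y| > 0.
Since the first p symbols of w are all a's and |xy| ≤ p, y lies entirely in the leading a-block: y = a^k for some k with 1 ≤ k ≤ p.
Pump with i = 2: xy^2z = a^{p+k} b^p has p+k occurrences of a but only p of b. Since k ≥ 1 the counts differ, so xy^2z ∉ L.
This is a contradiction; hence L is not regular.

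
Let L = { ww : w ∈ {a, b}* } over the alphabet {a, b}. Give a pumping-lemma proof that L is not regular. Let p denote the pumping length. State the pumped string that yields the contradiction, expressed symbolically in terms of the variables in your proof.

a^{p+k} b^p a^p b^p

Assume L is regular. Let p be the pumping length given by the pumping lemma.
Take w = a^p b^p a^p b^p = uu where u = a^pb^p; then w ∈ L and |w| = 4p ≥ p.
The pumping lemma gives a decomposition w = xyz where |xy| ≤ p and |y| > 0.
The first p characters of w are a's, so xy (and hence y) consists only of a's. Write y = a^k, 1 ≤ k ≤ p.
Pump with i = 2: xy^2z = a^{p+k} b^p a^p b^p, of length 4p+k. Suppose this equals vv. The string starts with a and ends with b, so v does too; thus the boundary between the two copies of v is a b→a transition. There is exactly one such transition, at position 2p+k, so |v| = 2p+k and |vv| = 4p+2k ≠ 4p+k since k ≥ 1. So xy^2z ∉ L.
Contradiction. Therefore L is not regular.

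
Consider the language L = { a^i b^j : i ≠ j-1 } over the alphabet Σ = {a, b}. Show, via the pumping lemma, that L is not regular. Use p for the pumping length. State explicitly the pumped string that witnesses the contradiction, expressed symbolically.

Assume L is regular. Let p be the pumping length given by the pumping lemma.
Choose w = a^p b^{p+p!+1}. Since p ≠ (p+p!+1)-1 = p+p!, w ∈ L; and |w| ≥ p.
By the pumping lemma, w = xyz with |xy| ≤ p and |y| ≥ 1.
The first p characters of w are a's, so xy (and hence y) consists only of a's. Write y = a^k, 1 ≤ k ≤ p.
Since 1 ≤ k ≤ p, k divides p!; set t = 1 + p!/k. Then xy^t z has p + (p!/k)·k = p + p! copies of a. Now the a-count is p+p! and (b-count)-1 = (p+p!+1)-1 = p+p!, so i ≠ j-1 fails. So xy^t z = a^{p+p!} b^{p+p!+1} ∉ L.
Contradiction. Therefore L is not regular.

a^{p+p!} b^{p+p!+1}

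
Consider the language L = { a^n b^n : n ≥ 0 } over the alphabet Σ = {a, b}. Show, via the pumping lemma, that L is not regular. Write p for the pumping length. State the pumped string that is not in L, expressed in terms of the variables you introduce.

a^{p+k} b^p

Assume L is regular; let p be its pumping constant.
Choose w = a^p b^p, which is in L with |w| = 2p ≥ p.
By the pumping lemma, w = xyz with |xy| ≤ p and |y| ≥ 1.
Because |xy| ≤ p and w begins with p copies of a, we have y = a^k with 1 ≤ k ≤ p.
Pump with i = 2: xy^2z = a^{p+k} b^p. For this to lie in L we would need p = p+k, which forces k = 0. But k ≥ 1, so xy^2z ∉ L.
This contradicts the pumping lemma, so L is not regular.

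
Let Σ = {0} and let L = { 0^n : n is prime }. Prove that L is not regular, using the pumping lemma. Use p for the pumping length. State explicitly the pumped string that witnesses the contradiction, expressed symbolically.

Toward a contradiction, assume L is regular with pumping length p.
Let q be a prime with q ≥ p+2 (infinitely many primes exist), and take w = 0^q ∈ L with |w| = q ≥ p.
The pumping lemma gives a decomposition w = xyz where |xy| ≤ p and |y| > 0.
Then y = 0^k for some k with 1 ≤ k ≤ p.
Since 1 ≤ k ≤ p, |xz| = q-k. Pump with i = q+1: |xy^{q+1}z| = (q-k)+(q+1)k = q+qk = q(1+k), which is composite (both factors ≥ 2). So xy^{q+1}z = 0^{q(1+k)} ∉ L.
Contradiction. Therefore L is not regular.

0^{q(1+k)}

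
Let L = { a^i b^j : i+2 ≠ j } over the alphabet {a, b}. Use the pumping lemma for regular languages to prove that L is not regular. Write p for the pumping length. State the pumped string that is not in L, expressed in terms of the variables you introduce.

a^{p+p!} b^{p+p!+2}

Toward a contradiction, assume L is regular with pumping length p.
Choose w = a^p b^{p+p!+2}. Since p ≠ (p+p!+2)-2 = p+p!, w ∈ L; and |w| ≥ p.
The pumping lemma gives a decomposition w = xyz where |xy| ≤ p and |y| > 0.
Since the first p symbols of w are all a's and |xy| ≤ p, y lies entirely in the leading a-block: y = a^k for some k with 1 ≤ k ≤ p.
Since 1 ≤ k ≤ p, k divides p!; set t = 1 + p!/k. Then xy^t z has p + (p!/k)·k = p + p! copies of a. Now the a-count is p+p! and (b-count)-2 = (p+p!+2)-2 = p+p!, so i+2 ≠ j fails. So xy^t z = a^{p+p!} b^{p+p!+2} ∉ L.
This contradicts the pumping lemma, so L is not regular.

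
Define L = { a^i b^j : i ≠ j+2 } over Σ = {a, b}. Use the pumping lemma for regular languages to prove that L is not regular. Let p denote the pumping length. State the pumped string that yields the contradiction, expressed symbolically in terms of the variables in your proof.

a^{p+p!} b^{p+p!-2}

Assume L is regular; let p be its pumping constant.
Choose w = a^p b^{p+p!-2}. Since p ≠ (p+p!-2)+2 = p+p!, w ∈ L; and |w| ≥ p.
By the pumping lemma, w = xyz with |xy| ≤ p and |y| > 0.
The first p characters of w are a's, so xy (and hence y) consists only of a's. Write y = a^k, 1 ≤ k ≤ p.
Since 1 ≤ k ≤ p, k divides p!; set t = 1 + p!/k. Then xy^t z has p + (p!/k)·k = p + p! copies of a. Now the a-count is p+p! and (b-count)+2 = (p+p!-2)+2 = p+p!, so i ≠ j+2 fails. So xy^t z = a^{p+p!} b^{p+p!-2} ∉ L.
This is a contradiction; hence L is not regular.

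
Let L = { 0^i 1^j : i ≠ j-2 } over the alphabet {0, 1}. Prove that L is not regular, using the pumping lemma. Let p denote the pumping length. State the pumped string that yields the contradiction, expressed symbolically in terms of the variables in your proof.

Assume L is regular; let p be its pumping constant.
Choose w = 0^p 1^{p+p!+2}. Since p ≠ (p+p!+2)-2 = p+p!, w ∈ L; and |w| ≥ p.
Write w = xyz as guaranteed by the lemma, with |xy| ≤ p and y is nonempty.
The first p characters of w are 0's, so xy (and hence y) consists only of 0's. Write y = 0^k, 1 ≤ k ≤ p.
Since 1 ≤ k ≤ p, k divides p!; set t = 1 + p!/k. Then xy^t z has p + (p!/k)·k = p + p! copies of 0. Now the 0-count is p+p! and (1-count)-2 = (p+p!+2)-2 = p+p!, so i ≠ j-2 fails. So xy^t z = 0^{p+p!} 1^{p+p!+2} ∉ L.
Contradiction. Therefore L is not regular.

0^{p+p!} 1^{p+p!+2}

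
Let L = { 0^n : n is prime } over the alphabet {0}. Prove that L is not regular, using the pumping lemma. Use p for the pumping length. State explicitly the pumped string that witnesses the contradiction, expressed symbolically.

Suppose for contradiction that L is regular, and let p be the pumping length.
Let q be a prime with q ≥ p+2 (infinitely many primes exist), and take w = 0^q ∈ L with |w| = q ≥ p.
By the pumping lemma, w = xyz with |xy| ≤ p and |y| ≥ 1.
Then y = 0^k for some k with 1 ≤ k ≤ p.
Since 1 ≤ k ≤ p, |xz| = q-k. Pump with i = q+1: |xy^{q+1}z| = (q-k)+(q+1)k = q+qk = q(1+k), which is composite (both factors ≥ 2). So xy^{q+1}z = 0^{q(1+k)} ∉ L.
This contradicts the pumping lemma, so L is not regular.

0^{q(1+k)}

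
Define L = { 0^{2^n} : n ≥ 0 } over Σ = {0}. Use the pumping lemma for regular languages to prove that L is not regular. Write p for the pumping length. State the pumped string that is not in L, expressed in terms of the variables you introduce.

Assume L is regular. Let p be the pumping length given by the pumping lemma.
Take w = 0^{2^p} ∈ L with |w| = 2^p ≥ p.
The pumping lemma gives a decomposition w = xyz where |xy| ≤ p and |y| ≥ 1.
Then y = 0^k for some k with 1 ≤ k ≤ p.
Pump with i = 2: xy^2z = 0^{2^p+k}. Since 1 ≤ k ≤ p < 2^p, we have 2^p < 2^p+k < 2^{p+1}, so 2^p+k is not a power of 2. So xy^2z ∉ L.
Contradiction. Therefore L is not regular.

0^{2^p+k}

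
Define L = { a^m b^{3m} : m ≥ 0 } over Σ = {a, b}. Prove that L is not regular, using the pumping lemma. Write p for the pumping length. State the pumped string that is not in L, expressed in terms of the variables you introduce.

a^{p+k} b^{3p}

Assume L is regular. Let p be the pumping length given by the pumping lemma.
Take w = a^p b^{3p}. Then w ∈ L and |w| = 4p ≥ p.
Write w = xyz as guaranteed by the lemma, with |xy| ≤ p and |y| ≥ 1.
The first p characters of w are a's, so xy (and hence y) consists only of a's. Write y = a^k, 1 ≤ k ≤ p.
Pump with i = 2: xy^2z = a^{p+k} b^{3p}. For this to lie in L we would need 3p = 3(p+k), which forces k = 0. But k ≥ 1, so xy^2z ∉ L.
This is a contradiction; hence L is not regular.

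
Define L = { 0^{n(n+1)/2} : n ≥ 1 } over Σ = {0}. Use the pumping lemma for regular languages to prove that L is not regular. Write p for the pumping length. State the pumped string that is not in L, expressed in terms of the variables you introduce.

Assume L is regular. Let p be the pumping length given by the pumping lemma.
Take w = 0^{p(p+1)/2} ∈ L with |w| = p(p+1)/2 ≥ p.
By the pumping lemma, w = xyz with |xy| ≤ p and |y| ≥ 1.
Then y = 0^k for some k with 1 ≤ k ≤ p.
Pump with i = 2: xy^2z = 0^{p(p+1)/2+k}. Since 1 ≤ k ≤ p, p(p+1)/2 < p(p+1)/2+k ≤ p(p+1)/2+p < (p+1)(p+2)/2, so p(p+1)/2+k is strictly between consecutive triangular numbers. So xy^2z ∉ L.
This is a contradiction; hence L is not regular.

0^{p(p+1)/2+k}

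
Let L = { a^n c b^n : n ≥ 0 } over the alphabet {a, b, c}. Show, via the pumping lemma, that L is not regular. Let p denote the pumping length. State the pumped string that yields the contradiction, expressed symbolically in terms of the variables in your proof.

Assume L is regular. Let p be the pumping length given by the pumping lemma.
Take w = a^p c b^p ∈ L with |w| = 2p+1 ≥ p.
The pumping lemma gives a decomposition w = xyz where |xy| ≤ p and y is nonempty.
Because |xy| ≤ p and w begins with p copies of a, we have y = a^k with 1 ≤ k ≤ p.
Pump with i = 2: xy^2z = a^{p+k} c b^p, which would require p+k = p. But k ≥ 1, so xy^2z ∉ L.
This contradicts the pumping lemma, so L is not regular.

a^{p+k} c b^p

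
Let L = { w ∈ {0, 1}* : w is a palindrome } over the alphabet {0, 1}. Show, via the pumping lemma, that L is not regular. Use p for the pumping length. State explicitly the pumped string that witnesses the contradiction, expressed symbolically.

0^{p+k} 1 0^p

Assume L is regular. Let p be the pumping length given by the pumping lemma.
Take w = 0^p 1 0^p, a palindrome of length 2p+1 ≥ p.
Write w = xyz as guaranteed by the lemma, with |xy| ≤ p and |y| ≥ 1.
Since the first p symbols of w are all 0's and |xy| ≤ p, y lies entirely in the leading 0-block: y = 0^k for some k with 1 ≤ k ≤ p.
Pump with i = 2: xy^2z = 0^{p+k} 1 0^p. Its reverse is 0^p 1 0^{p+k}, which differs from xy^2z since k ≥ 1. So xy^2z is not a palindrome and xy^2z ∉ L.
This is a contradiction; hence L is not regular.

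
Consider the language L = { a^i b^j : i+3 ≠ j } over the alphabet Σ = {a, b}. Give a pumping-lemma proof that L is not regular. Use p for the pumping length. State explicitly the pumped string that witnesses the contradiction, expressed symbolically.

a^{p+p!} b^{p+p!+3}

Assume L is regular; let p be its pumping constant.
Choose w = a^p b^{p+p!+3}. Since p ≠ (p+p!+3)-3 = p+p!, w ∈ L; and |w| ≥ p.
Write w = xyz as guaranteed by the lemma, with |xy| ≤ p and |y| ≥ 1.
Since the first p symbols of w are all a's and |xy| ≤ p, y lies entirely in the leading a-block: y = a^k for some k with 1 ≤ k ≤ p.
Since 1 ≤ k ≤ p, k divides p!; set t = 1 + p!/k. Then xy^t z has p + (p!/k)·k = p + p! copies of a. Now the a-count is p+p! and (b-count)-3 = (p+p!+3)-3 = p+p!, so i+3 ≠ j fails. So xy^t z = a^{p+p!} b^{p+p!+3} ∉ L.
This is a contradiction; hence L is not regular.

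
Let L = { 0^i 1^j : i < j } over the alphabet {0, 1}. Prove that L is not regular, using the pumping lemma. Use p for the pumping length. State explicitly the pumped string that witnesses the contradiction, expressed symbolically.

Toward a contradiction, assume L is regular with pumping length p.
Choose w = 0^p 1^{p+1} ∈ L, with |w| = 2p+1 ≥ p.
The pumping lemma gives a decomposition w = xyz where |xy| ≤ p and |y| > 0.
The first p characters of w are 0's, so xy (and hence y) consists only of 0's. Write y = 0^k, 1 ≤ k ≤ p.
Consider xy^2z = 0^{p+k} 1^{p+1}. Since k ≥ 1, the 0-count p+k is at least p+1, so i < j fails; thus xy^2z ∉ L.
This is a contradiction; hence L is not regular.

0^{p+k} 1^{p+1}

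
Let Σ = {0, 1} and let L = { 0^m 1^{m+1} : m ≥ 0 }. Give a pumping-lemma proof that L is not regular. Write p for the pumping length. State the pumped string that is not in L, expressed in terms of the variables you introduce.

Assume L is regular. Let p be the pumping length given by the pumping lemma.
Take w = 0^p 1^{p+1}. Then w ∈ L and |w| = 2p+1 ≥ p.
The pumping lemma gives a decomposition w = xyz where |xy| ≤ p and |y| > 0.
Because |xy| ≤ p and w begins with p copies of 0, we have y = 0^k with 1 ≤ k ≤ p.
Pump with i = 2: xy^2z = 0^{p+k} 1^{p+1}. For this to lie in L we would need p+1 = (p+k)+1, which forces k = 0. But k ≥ 1, so xy^2z ∉ L.
Contradiction. Therefore L is not regular.

0^{p+k} 1^{p+1}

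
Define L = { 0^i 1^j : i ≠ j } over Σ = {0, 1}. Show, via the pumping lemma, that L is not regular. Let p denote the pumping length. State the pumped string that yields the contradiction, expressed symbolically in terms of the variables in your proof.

Assume L is regular. Let p be the pumping length given by the pumping lemma.
Choose w = 0^p 1^{p+p!}. Since p ≠ p+p!, w ∈ L; and |w| ≥ p.
By the pumping lemma, w = xyz with |xy| ≤ p and |y| > 0.
Since the first p symbols of w are all 0's and |xy| ≤ p, y lies entirely in the leading 0-block: y = 0^k for some k with 1 ≤ k ≤ p.
Since 1 ≤ k ≤ p, k divides p!; set t = 1 + p!/k. Then xy^t z has p + (p!/k)·k = p + p! copies of 0. Now the 0-count equals the 1-count, so i ≠ j fails. So xy^t z = 0^{p+p!} 1^{p+p!} ∉ L.
Contradiction. Therefore L is not regular.

0^{p+p!} 1^{p+p!}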